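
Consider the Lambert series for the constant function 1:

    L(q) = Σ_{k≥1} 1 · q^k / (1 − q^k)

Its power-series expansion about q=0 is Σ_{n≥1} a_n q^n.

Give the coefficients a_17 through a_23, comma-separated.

[q^17] f(1)=1,f(17)=1 ⇒ 2
[q^18] f(1)=1,f(2)=1,f(3)=1,f(6)=1,f(9)=1,f(18)=1 ⇒ 6
d|19:{1,19}  Σf=1+1=2
d|20:{20,10,5,4,2,1}  Σf=1+1+1+1+1+1=6
n=21: 1·21 3·7 7·3 21·1  f→[1+1+1+1]=4
d|22:{22,11,2,1}  Σf=1+1+1+1=4
d|23:{1,23}  Σf=1+1=2

2, 6, 2, 6, 4, 4, 2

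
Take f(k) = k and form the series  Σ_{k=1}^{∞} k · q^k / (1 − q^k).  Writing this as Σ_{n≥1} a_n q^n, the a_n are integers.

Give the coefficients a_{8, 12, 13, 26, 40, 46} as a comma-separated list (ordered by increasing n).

d|8:{1,2,4,8}  Σf=1+2+4+8=15
n=12: 12·1 6·2 4·3 3·4 2·6 1·12  f→[12+6+4+3+2+1]=28
d|13:{13,1}  Σf=13+1=14
[q^26] f(1)=1,f(2)=2,f(13)=13,f(26)=26 ⇒ 42
d|40:{1,2,4,5,8,10,20,40}  Σf=1+2+4+5+8+10+20+40=90
[q^46] f(46)=46,f(23)=23,f(2)=2,f(1)=1 ⇒ 72

15, 28, 14, 42, 90, 72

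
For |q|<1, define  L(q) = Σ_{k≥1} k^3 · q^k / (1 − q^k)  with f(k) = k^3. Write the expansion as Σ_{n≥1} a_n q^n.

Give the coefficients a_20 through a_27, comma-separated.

9198, 9632, 11988, 12168, 16380, 15751, 19782, 20440

q^20  k|20↦f(k): 20:8000 10:1000 5:125 4:64 2:8 1:1  a_20=9198
d|21:{21,7,3,1}  Σf=9261+343+27+1=9632
d|22:{1,2,11,22}  Σf=1+8+1331+10648=11988
q^23  k|23↦f(k): 23:12167 1:1  a_23=12168
d|24:{1,2,3,4,6,8,12,24}  Σf=1+8+27+64+216+512+1728+13824=16380
[q^25] f(25)=15625,f(5)=125,f(1)=1 ⇒ 15751
q^26  k|26↦f(k): 1:1 2:8 13:2197 26:17576  a_26=19782
[q^27] f(27)=19683,f(9)=729,f(3)=27,f(1)=1 ⇒ 20440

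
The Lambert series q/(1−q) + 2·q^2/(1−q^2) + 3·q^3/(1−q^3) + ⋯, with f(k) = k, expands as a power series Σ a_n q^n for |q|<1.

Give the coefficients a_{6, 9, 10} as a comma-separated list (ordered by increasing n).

12, 13, 18

d|6:{1,2,3,6}  Σf=1+2+3+6=12
q^9  k|9↦f(k): 1:1 3:3 9:9  a_9=13
d|10:{10,5,2,1}  Σf=10+5+2+1=18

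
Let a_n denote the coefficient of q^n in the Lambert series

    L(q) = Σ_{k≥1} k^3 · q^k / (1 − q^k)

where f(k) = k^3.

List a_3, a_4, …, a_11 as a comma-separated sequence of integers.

28, 73, 126, 252, 344, 585, 757, 1134, 1332

q^3  k|3↦f(k): 3:27 1:1  a_3=28
d|4:{4,2,1}  Σf=64+8+1=73
n=5: 1·5 5·1  f→[1+125]=126
n=6: 6·1 3·2 2·3 1·6  f→[216+27+8+1]=252
q^7  k|7↦f(k): 1:1 7:343  a_7=344
q^8  k|8↦f(k): 8:512 4:64 2:8 1:1  a_8=585
[q^9] f(9)=729,f(3)=27,f(1)=1 ⇒ 757
d|10:{1,2,5,10}  Σf=1+8+125+1000=1134
n=11: 1·11 11·1  f→[1+1331]=1332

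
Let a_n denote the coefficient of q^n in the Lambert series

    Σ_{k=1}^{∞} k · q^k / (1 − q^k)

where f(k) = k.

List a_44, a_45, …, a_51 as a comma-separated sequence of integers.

84, 78, 72, 48, 124, 57, 93, 72

q^44  k|44↦f(k): 1:1 2:2 4:4 11:11 22:22 44:44  a_44=84
q^45  k|45↦f(k): 45:45 15:15 9:9 5:5 3:3 1:1  a_45=78
d|46:{46,23,2,1}  Σf=46+23+2+1=72
n=47: 1·47 47·1  f→[1+47]=48
n=48: 1·48 2·24 3·16 4·12 6·8 8·6 12·4 16·3 24·2 48·1  f→[1+2+3+4+6+8+12+16+24+48]=124
d|49:{49,7,1}  Σf=49+7+1=57
[q^50] f(1)=1,f(2)=2,f(5)=5,f(10)=10,f(25)=25,f(50)=50 ⇒ 93
[q^51] f(1)=1,f(3)=3,f(17)=17,f(51)=51 ⇒ 72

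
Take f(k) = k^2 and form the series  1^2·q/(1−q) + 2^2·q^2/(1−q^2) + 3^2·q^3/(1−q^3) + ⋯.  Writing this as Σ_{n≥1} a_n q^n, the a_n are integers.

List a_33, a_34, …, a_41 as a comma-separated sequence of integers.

n=33: 33·1 11·3 3·11 1·33  f→[1089+121+9+1]=1220
d|34:{1,2,17,34}  Σf=1+4+289+1156=1450
d|35:{35,7,5,1}  Σf=1225+49+25+1=1300
d|36:{36,18,12,9,6,4,3,2,1}  Σf=1296+324+144+81+36+16+9+4+1=1911
d|37:{1,37}  Σf=1+1369=1370
n=38: 1·38 2·19 19·2 38·1  f→[1+4+361+1444]=1810
q^39  k|39↦f(k): 1:1 3:9 13:169 39:1521  a_39=1700
n=40: 1·40 2·20 4·10 5·8 8·5 10·4 20·2 40·1  f→[1+4+16+25+64+100+400+1600]=2210
n=41: 41·1 1·41  f→[1681+1]=1682

1220, 1450, 1300, 1911, 1370, 1810, 1700, 2210, 1682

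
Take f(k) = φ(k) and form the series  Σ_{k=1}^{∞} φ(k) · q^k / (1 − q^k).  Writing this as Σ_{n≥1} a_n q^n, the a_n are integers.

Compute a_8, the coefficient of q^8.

d|8:{1,2,4,8}  Σφ=1+1+2+4=8

a_8 = 8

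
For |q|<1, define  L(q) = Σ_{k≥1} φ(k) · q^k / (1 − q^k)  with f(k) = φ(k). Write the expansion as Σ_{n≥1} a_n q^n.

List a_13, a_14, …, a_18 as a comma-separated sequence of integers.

[q^13] φ(1)=1,φ(13)=12 ⇒ 13
n=14: 1·14 2·7 7·2 14·1  φ→[1+1+6+6]=14
n=15: 15·1 5·3 3·5 1·15  φ→[8+4+2+1]=15
[q^16] φ(1)=1,φ(2)=1,φ(4)=2,φ(8)=4,φ(16)=8 ⇒ 16
n=17: 17·1 1·17  φ→[16+1]=17
[q^18] φ(18)=6,φ(9)=6,φ(6)=2,φ(3)=2,φ(2)=1,φ(1)=1 ⇒ 18

13, 14, 15, 16, 17, 18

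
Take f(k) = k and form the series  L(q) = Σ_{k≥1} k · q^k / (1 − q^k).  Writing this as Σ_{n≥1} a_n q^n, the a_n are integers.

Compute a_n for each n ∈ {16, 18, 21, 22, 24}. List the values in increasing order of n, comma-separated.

31, 39, 32, 36, 60

[q^16] f(1)=1,f(2)=2,f(4)=4,f(8)=8,f(16)=16 ⇒ 31
[q^18] f(1)=1,f(2)=2,f(3)=3,f(6)=6,f(9)=9,f(18)=18 ⇒ 39
d|21:{1,3,7,21}  Σf=1+3+7+21=32
[q^22] f(1)=1,f(2)=2,f(11)=11,f(22)=22 ⇒ 36
d|24:{1,2,3,4,6,8,12,24}  Σf=1+2+3+4+6+8+12+24=60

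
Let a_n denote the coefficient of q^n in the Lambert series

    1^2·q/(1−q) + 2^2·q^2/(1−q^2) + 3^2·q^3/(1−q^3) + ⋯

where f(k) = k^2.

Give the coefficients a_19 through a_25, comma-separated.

362, 546, 500, 610, 530, 850, 651

n=19: 19·1 1·19  f→[361+1]=362
[q^20] f(1)=1,f(2)=4,f(4)=16,f(5)=25,f(10)=100,f(20)=400 ⇒ 546
[q^21] f(21)=441,f(7)=49,f(3)=9,f(1)=1 ⇒ 500
q^22  k|22↦f(k): 1:1 2:4 11:121 22:484  a_22=610
n=23: 1·23 23·1  f→[1+529]=530
[q^24] f(24)=576,f(12)=144,f(8)=64,f(6)=36,f(4)=16,f(3)=9,f(2)=4,f(1)=1 ⇒ 850
q^25  k|25↦f(k): 1:1 5:25 25:625  a_25=651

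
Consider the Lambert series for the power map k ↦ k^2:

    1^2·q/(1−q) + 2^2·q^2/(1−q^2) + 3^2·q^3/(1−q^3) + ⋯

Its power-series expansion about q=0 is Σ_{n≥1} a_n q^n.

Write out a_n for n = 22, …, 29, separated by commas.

610, 530, 850, 651, 850, 820, 1050, 842

q^22  k|22↦f(k): 1:1 2:4 11:121 22:484  a_22=610
d|23:{23,1}  Σf=529+1=530
[q^24] f(24)=576,f(12)=144,f(8)=64,f(6)=36,f(4)=16,f(3)=9,f(2)=4,f(1)=1 ⇒ 850
n=25: 25·1 5·5 1·25  f→[625+25+1]=651
q^26  k|26↦f(k): 1:1 2:4 13:169 26:676  a_26=850
n=27: 27·1 9·3 3·9 1·27  f→[729+81+9+1]=820
n=28: 1·28 2·14 4·7 7·4 14·2 28·1  f→[1+4+16+49+196+784]=1050
q^29  k|29↦f(k): 29:841 1:1  a_29=842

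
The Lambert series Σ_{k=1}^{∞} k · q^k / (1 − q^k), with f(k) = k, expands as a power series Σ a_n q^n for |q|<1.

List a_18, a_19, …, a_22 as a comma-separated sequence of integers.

39, 20, 42, 32, 36

q^18  k|18↦f(k): 1:1 2:2 3:3 6:6 9:9 18:18  a_18=39
q^19  k|19↦f(k): 1:1 19:19  a_19=20
n=20: 20·1 10·2 5·4 4·5 2·10 1·20  f→[20+10+5+4+2+1]=42
q^21  k|21↦f(k): 1:1 3:3 7:7 21:21  a_21=32
n=22: 22·1 11·2 2·11 1·22  f→[22+11+2+1]=36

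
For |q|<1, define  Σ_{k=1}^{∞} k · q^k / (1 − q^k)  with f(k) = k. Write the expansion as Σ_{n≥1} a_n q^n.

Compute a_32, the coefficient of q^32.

n=32: 32·1 16·2 8·4 4·8 2·16 1·32  f→[32+16+8+4+2+1]=63

a_32 = 63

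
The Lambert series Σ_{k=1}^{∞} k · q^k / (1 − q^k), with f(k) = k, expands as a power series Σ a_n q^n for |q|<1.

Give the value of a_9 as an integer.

a_9 = 13

q^9  k|9↦f(k): 1:1 3:3 9:9  a_9=13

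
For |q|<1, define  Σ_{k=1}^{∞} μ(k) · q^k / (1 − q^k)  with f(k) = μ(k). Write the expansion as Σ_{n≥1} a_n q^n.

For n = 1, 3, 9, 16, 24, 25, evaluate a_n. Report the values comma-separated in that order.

q^1  k|1↦μ(k): 1:1  a_1=1
n=3: 1·3 3·1  μ→[1+(-1)]=0
q^9  k|9↦μ(k): 1:1 3:-1 9:0  a_9=0
[q^16] μ(16)=0,μ(8)=0,μ(4)=0,μ(2)=-1,μ(1)=1 ⇒ 0
[q^24] μ(24)=0,μ(12)=0,μ(8)=0,μ(6)=1,μ(4)=0,μ(3)=-1,μ(2)=-1,μ(1)=1 ⇒ 0
d|25:{1,5,25}  Σμ=1+(-1)+0=0

1, 0, 0, 0, 0, 0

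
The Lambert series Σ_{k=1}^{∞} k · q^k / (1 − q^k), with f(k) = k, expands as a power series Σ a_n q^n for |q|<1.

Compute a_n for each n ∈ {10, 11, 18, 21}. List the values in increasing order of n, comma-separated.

18, 12, 39, 32

n=10: 1·10 2·5 5·2 10·1  f→[1+2+5+10]=18
d|11:{1,11}  Σf=1+11=12
[q^18] f(18)=18,f(9)=9,f(6)=6,f(3)=3,f(2)=2,f(1)=1 ⇒ 39
n=21: 21·1 7·3 3·7 1·21  f→[21+7+3+1]=32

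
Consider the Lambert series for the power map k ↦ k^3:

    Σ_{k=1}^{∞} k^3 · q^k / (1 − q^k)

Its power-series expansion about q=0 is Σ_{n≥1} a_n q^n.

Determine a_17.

a_17 = 4914

[q^17] f(17)=4913,f(1)=1 ⇒ 4914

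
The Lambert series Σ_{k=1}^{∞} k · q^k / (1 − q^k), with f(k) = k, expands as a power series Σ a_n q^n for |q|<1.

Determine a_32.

d|32:{1,2,4,8,16,32}  Σf=1+2+4+8+16+32=63

a_32 = 63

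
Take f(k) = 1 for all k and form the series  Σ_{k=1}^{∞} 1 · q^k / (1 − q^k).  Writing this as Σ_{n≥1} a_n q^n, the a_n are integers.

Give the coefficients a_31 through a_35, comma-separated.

2, 6, 4, 4, 4

q^31  k|31↦f(k): 1:1 31:1  a_31=2
[q^32] f(1)=1,f(2)=1,f(4)=1,f(8)=1,f(16)=1,f(32)=1 ⇒ 6
[q^33] f(1)=1,f(3)=1,f(11)=1,f(33)=1 ⇒ 4
d|34:{34,17,2,1}  Σf=1+1+1+1=4
d|35:{35,7,5,1}  Σf=1+1+1+1=4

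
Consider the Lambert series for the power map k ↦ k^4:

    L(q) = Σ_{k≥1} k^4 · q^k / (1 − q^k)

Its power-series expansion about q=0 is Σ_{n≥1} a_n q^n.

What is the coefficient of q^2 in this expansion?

a_2 = 17

[q^2] f(1)=1,f(2)=16 ⇒ 17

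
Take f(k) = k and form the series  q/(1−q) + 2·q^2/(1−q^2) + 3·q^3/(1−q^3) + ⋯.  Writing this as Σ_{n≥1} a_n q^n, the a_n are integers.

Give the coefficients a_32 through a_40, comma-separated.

q^32  k|32↦f(k): 32:32 16:16 8:8 4:4 2:2 1:1  a_32=63
[q^33] f(1)=1,f(3)=3,f(11)=11,f(33)=33 ⇒ 48
[q^34] f(1)=1,f(2)=2,f(17)=17,f(34)=34 ⇒ 54
q^35  k|35↦f(k): 35:35 7:7 5:5 1:1  a_35=48
n=36: 1·36 2·18 3·12 4·9 6·6 9·4 12·3 18·2 36·1  f→[1+2+3+4+6+9+12+18+36]=91
[q^37] f(37)=37,f(1)=1 ⇒ 38
[q^38] f(38)=38,f(19)=19,f(2)=2,f(1)=1 ⇒ 60
d|39:{1,3,13,39}  Σf=1+3+13+39=56
n=40: 40·1 20·2 10·4 8·5 5·8 4·10 2·20 1·40  f→[40+20+10+8+5+4+2+1]=90

63, 48, 54, 48, 91, 38, 60, 56, 90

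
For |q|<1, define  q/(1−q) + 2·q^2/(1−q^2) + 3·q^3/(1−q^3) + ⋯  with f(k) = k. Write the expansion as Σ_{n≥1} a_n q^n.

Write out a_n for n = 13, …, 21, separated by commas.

q^13  k|13↦f(k): 1:1 13:13  a_13=14
q^14  k|14↦f(k): 1:1 2:2 7:7 14:14  a_14=24
q^15  k|15↦f(k): 1:1 3:3 5:5 15:15  a_15=24
[q^16] f(1)=1,f(2)=2,f(4)=4,f(8)=8,f(16)=16 ⇒ 31
d|17:{1,17}  Σf=1+17=18
d|18:{1,2,3,6,9,18}  Σf=1+2+3+6+9+18=39
d|19:{1,19}  Σf=1+19=20
d|20:{20,10,5,4,2,1}  Σf=20+10+5+4+2+1=42
q^21  k|21↦f(k): 1:1 3:3 7:7 21:21  a_21=32

14, 24, 24, 31, 18, 39, 20, 42, 32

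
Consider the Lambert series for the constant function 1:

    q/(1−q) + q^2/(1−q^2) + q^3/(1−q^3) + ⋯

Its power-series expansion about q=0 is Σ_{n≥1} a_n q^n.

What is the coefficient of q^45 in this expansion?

n=45: 1·45 3·15 5·9 9·5 15·3 45·1  f→[1+1+1+1+1+1]=6

a_45 = 6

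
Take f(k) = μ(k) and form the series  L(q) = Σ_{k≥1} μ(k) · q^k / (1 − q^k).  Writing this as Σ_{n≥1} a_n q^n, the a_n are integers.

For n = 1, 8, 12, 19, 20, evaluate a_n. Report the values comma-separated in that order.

d|1:{1}  Σμ=1=1
d|8:{8,4,2,1}  Σμ=0+0+(-1)+1=0
[q^12] μ(12)=0,μ(6)=1,μ(4)=0,μ(3)=-1,μ(2)=-1,μ(1)=1 ⇒ 0
n=19: 19·1 1·19  μ→[(-1)+1]=0
q^20  k|20↦μ(k): 20:0 10:1 5:-1 4:0 2:-1 1:1  a_20=0

1, 0, 0, 0, 0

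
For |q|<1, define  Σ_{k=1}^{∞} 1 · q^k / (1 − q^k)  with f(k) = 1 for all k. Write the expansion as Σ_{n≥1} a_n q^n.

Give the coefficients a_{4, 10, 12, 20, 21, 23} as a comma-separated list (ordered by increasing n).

3, 4, 6, 6, 4, 2

q^4  k|4↦f(k): 1:1 2:1 4:1  a_4=3
[q^10] f(10)=1,f(5)=1,f(2)=1,f(1)=1 ⇒ 4
n=12: 12·1 6·2 4·3 3·4 2·6 1·12  f→[1+1+1+1+1+1]=6
d|20:{20,10,5,4,2,1}  Σf=1+1+1+1+1+1=6
n=21: 1·21 3·7 7·3 21·1  f→[1+1+1+1]=4
[q^23] f(1)=1,f(23)=1 ⇒ 2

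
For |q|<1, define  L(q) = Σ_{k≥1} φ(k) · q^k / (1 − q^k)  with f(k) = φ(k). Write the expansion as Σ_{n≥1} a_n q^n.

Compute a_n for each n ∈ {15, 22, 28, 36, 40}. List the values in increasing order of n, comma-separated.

n=15: 1·15 3·5 5·3 15·1  φ→[1+2+4+8]=15
d|22:{22,11,2,1}  Σφ=10+10+1+1=22
d|28:{28,14,7,4,2,1}  Σφ=12+6+6+2+1+1=28
n=36: 36·1 18·2 12·3 9·4 6·6 4·9 3·12 2·18 1·36  φ→[12+6+4+6+2+2+2+1+1]=36
q^40  k|40↦φ(k): 40:16 20:8 10:4 8:4 5:4 4:2 2:1 1:1  a_40=40

15, 22, 28, 36, 40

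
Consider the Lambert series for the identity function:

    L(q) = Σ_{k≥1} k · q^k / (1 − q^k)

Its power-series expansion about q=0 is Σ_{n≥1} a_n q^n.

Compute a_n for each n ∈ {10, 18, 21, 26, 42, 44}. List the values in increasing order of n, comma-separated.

n=10: 10·1 5·2 2·5 1·10  f→[10+5+2+1]=18
n=18: 18·1 9·2 6·3 3·6 2·9 1·18  f→[18+9+6+3+2+1]=39
d|21:{21,7,3,1}  Σf=21+7+3+1=32
[q^26] f(1)=1,f(2)=2,f(13)=13,f(26)=26 ⇒ 42
[q^42] f(42)=42,f(21)=21,f(14)=14,f(7)=7,f(6)=6,f(3)=3,f(2)=2,f(1)=1 ⇒ 96
n=44: 1·44 2·22 4·11 11·4 22·2 44·1  f→[1+2+4+11+22+44]=84

18, 39, 32, 42, 96, 84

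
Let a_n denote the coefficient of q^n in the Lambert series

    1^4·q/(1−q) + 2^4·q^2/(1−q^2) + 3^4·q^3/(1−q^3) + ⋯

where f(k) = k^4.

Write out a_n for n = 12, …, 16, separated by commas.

d|12:{12,6,4,3,2,1}  Σf=20736+1296+256+81+16+1=22386
n=13: 13·1 1·13  f→[28561+1]=28562
[q^14] f(14)=38416,f(7)=2401,f(2)=16,f(1)=1 ⇒ 40834
[q^15] f(15)=50625,f(5)=625,f(3)=81,f(1)=1 ⇒ 51332
d|16:{1,2,4,8,16}  Σf=1+16+256+4096+65536=69905

22386, 28562, 40834, 51332, 69905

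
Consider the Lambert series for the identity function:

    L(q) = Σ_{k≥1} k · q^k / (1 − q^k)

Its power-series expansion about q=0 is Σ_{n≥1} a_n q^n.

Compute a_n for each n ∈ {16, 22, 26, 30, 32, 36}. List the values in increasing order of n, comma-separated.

d|16:{16,8,4,2,1}  Σf=16+8+4+2+1=31
d|22:{22,11,2,1}  Σf=22+11+2+1=36
d|26:{26,13,2,1}  Σf=26+13+2+1=42
[q^30] f(1)=1,f(2)=2,f(3)=3,f(5)=5,f(6)=6,f(10)=10,f(15)=15,f(30)=30 ⇒ 72
d|32:{1,2,4,8,16,32}  Σf=1+2+4+8+16+32=63
d|36:{1,2,3,4,6,9,12,18,36}  Σf=1+2+3+4+6+9+12+18+36=91

31, 36, 42, 72, 63, 91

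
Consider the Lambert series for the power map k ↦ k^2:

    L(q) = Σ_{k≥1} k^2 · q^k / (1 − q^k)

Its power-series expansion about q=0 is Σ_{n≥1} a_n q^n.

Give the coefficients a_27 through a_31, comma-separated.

d|27:{1,3,9,27}  Σf=1+9+81+729=820
d|28:{1,2,4,7,14,28}  Σf=1+4+16+49+196+784=1050
n=29: 29·1 1·29  f→[841+1]=842
n=30: 1·30 2·15 3·10 5·6 6·5 10·3 15·2 30·1  f→[1+4+9+25+36+100+225+900]=1300
n=31: 1·31 31·1  f→[1+961]=962

820, 1050, 842, 1300, 962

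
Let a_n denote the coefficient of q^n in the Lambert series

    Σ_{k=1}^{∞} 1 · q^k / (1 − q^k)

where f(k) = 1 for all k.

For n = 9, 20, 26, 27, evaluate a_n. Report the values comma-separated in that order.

d|9:{9,3,1}  Σf=1+1+1=3
[q^20] f(20)=1,f(10)=1,f(5)=1,f(4)=1,f(2)=1,f(1)=1 ⇒ 6
q^26  k|26↦f(k): 26:1 13:1 2:1 1:1  a_26=4
d|27:{27,9,3,1}  Σf=1+1+1+1=4

3, 6, 4, 4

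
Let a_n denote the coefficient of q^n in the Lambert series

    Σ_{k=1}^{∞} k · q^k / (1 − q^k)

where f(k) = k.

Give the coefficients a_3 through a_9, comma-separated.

q^3  k|3↦f(k): 3:3 1:1  a_3=4
d|4:{4,2,1}  Σf=4+2+1=7
d|5:{1,5}  Σf=1+5=6
q^6  k|6↦f(k): 6:6 3:3 2:2 1:1  a_6=12
d|7:{1,7}  Σf=1+7=8
d|8:{8,4,2,1}  Σf=8+4+2+1=15
q^9  k|9↦f(k): 1:1 3:3 9:9  a_9=13

4, 7, 6, 12, 8, 15, 13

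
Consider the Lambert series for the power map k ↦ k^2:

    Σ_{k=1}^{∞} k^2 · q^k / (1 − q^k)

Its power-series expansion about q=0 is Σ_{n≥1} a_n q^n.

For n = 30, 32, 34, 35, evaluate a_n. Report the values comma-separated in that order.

1300, 1365, 1450, 1300

d|30:{30,15,10,6,5,3,2,1}  Σf=900+225+100+36+25+9+4+1=1300
q^32  k|32↦f(k): 1:1 2:4 4:16 8:64 16:256 32:1024  a_32=1365
q^34  k|34↦f(k): 34:1156 17:289 2:4 1:1  a_34=1450
[q^35] f(1)=1,f(5)=25,f(7)=49,f(35)=1225 ⇒ 1300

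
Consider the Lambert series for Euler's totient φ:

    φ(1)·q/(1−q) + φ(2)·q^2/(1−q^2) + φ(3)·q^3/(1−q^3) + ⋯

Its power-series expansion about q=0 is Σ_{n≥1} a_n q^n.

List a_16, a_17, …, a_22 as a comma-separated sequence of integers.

q^16  k|16↦φ(k): 16:8 8:4 4:2 2:1 1:1  a_16=16
q^17  k|17↦φ(k): 1:1 17:16  a_17=17
[q^18] φ(1)=1,φ(2)=1,φ(3)=2,φ(6)=2,φ(9)=6,φ(18)=6 ⇒ 18
[q^19] φ(19)=18,φ(1)=1 ⇒ 19
d|20:{1,2,4,5,10,20}  Σφ=1+1+2+4+4+8=20
n=21: 1·21 3·7 7·3 21·1  φ→[1+2+6+12]=21
[q^22] φ(22)=10,φ(11)=10,φ(2)=1,φ(1)=1 ⇒ 22

16, 17, 18, 19, 20, 21, 22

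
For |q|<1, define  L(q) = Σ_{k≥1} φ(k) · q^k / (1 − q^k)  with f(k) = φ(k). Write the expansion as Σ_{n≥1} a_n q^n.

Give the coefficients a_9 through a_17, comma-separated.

[q^9] φ(9)=6,φ(3)=2,φ(1)=1 ⇒ 9
d|10:{1,2,5,10}  Σφ=1+1+4+4=10
q^11  k|11↦φ(k): 1:1 11:10  a_11=11
n=12: 1·12 2·6 3·4 4·3 6·2 12·1  φ→[1+1+2+2+2+4]=12
[q^13] φ(1)=1,φ(13)=12 ⇒ 13
q^14  k|14↦φ(k): 14:6 7:6 2:1 1:1  a_14=14
q^15  k|15↦φ(k): 15:8 5:4 3:2 1:1  a_15=15
n=16: 1·16 2·8 4·4 8·2 16·1  φ→[1+1+2+4+8]=16
d|17:{17,1}  Σφ=16+1=17

9, 10, 11, 12, 13, 14, 15, 16, 17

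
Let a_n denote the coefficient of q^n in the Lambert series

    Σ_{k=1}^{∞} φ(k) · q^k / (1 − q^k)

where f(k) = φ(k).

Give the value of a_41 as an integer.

q^41  k|41↦φ(k): 1:1 41:40  a_41=41

a_41 = 41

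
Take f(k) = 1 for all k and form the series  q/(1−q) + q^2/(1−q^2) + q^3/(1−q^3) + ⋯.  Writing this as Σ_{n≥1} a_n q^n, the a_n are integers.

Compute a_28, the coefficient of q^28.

[q^28] f(28)=1,f(14)=1,f(7)=1,f(4)=1,f(2)=1,f(1)=1 ⇒ 6

a_28 = 6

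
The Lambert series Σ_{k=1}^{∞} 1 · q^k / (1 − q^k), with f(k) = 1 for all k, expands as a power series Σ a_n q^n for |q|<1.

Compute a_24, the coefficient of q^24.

a_24 = 8

d|24:{24,12,8,6,4,3,2,1}  Σf=1+1+1+1+1+1+1+1=8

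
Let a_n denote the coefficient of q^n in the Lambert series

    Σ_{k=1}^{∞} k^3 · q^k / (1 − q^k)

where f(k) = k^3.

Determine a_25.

n=25: 25·1 5·5 1·25  f→[15625+125+1]=15751

a_25 = 15751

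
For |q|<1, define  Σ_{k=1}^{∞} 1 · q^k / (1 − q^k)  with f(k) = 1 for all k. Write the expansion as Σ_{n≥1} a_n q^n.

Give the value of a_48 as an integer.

a_48 = 10

n=48: 1·48 2·24 3·16 4·12 6·8 8·6 12·4 16·3 24·2 48·1  f→[1+1+1+1+1+1+1+1+1+1]=10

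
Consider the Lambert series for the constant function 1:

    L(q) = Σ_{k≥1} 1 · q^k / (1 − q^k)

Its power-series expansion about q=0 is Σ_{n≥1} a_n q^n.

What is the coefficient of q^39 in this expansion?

[q^39] f(39)=1,f(13)=1,f(3)=1,f(1)=1 ⇒ 4

a_39 = 4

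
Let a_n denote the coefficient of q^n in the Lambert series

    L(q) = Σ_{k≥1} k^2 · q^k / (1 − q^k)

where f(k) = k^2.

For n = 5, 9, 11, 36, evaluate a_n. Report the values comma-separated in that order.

n=5: 5·1 1·5  f→[25+1]=26
n=9: 9·1 3·3 1·9  f→[81+9+1]=91
[q^11] f(1)=1,f(11)=121 ⇒ 122
n=36: 1·36 2·18 3·12 4·9 6·6 9·4 12·3 18·2 36·1  f→[1+4+9+16+36+81+144+324+1296]=1911

26, 91, 122, 1911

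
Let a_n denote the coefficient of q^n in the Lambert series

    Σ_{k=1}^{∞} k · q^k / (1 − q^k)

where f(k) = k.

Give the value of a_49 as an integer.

[q^49] f(1)=1,f(7)=7,f(49)=49 ⇒ 57

a_49 = 57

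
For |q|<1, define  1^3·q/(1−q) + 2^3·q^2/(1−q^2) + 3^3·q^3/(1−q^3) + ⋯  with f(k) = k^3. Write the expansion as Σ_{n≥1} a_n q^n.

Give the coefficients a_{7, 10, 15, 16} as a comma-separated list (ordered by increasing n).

d|7:{7,1}  Σf=343+1=344
[q^10] f(1)=1,f(2)=8,f(5)=125,f(10)=1000 ⇒ 1134
n=15: 1·15 3·5 5·3 15·1  f→[1+27+125+3375]=3528
q^16  k|16↦f(k): 16:4096 8:512 4:64 2:8 1:1  a_16=4681

344, 1134, 3528, 4681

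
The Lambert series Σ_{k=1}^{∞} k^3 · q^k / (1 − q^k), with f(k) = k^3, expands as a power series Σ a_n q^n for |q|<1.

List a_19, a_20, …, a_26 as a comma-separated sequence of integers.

[q^19] f(1)=1,f(19)=6859 ⇒ 6860
d|20:{20,10,5,4,2,1}  Σf=8000+1000+125+64+8+1=9198
[q^21] f(1)=1,f(3)=27,f(7)=343,f(21)=9261 ⇒ 9632
q^22  k|22↦f(k): 22:10648 11:1331 2:8 1:1  a_22=11988
[q^23] f(1)=1,f(23)=12167 ⇒ 12168
[q^24] f(1)=1,f(2)=8,f(3)=27,f(4)=64,f(6)=216,f(8)=512,f(12)=1728,f(24)=13824 ⇒ 16380
[q^25] f(1)=1,f(5)=125,f(25)=15625 ⇒ 15751
[q^26] f(1)=1,f(2)=8,f(13)=2197,f(26)=17576 ⇒ 19782

6860, 9198, 9632, 11988, 12168, 16380, 15751, 19782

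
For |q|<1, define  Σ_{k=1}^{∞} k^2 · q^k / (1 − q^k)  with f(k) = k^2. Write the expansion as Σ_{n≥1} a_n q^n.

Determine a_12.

a_12 = 210

q^12  k|12↦f(k): 12:144 6:36 4:16 3:9 2:4 1:1  a_12=210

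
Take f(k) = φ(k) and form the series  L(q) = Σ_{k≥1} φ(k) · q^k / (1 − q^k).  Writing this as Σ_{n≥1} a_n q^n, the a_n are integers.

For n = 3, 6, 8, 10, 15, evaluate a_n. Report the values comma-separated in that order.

q^3  k|3↦φ(k): 3:2 1:1  a_3=3
n=6: 6·1 3·2 2·3 1·6  φ→[2+2+1+1]=6
[q^8] φ(8)=4,φ(4)=2,φ(2)=1,φ(1)=1 ⇒ 8
q^10  k|10↦φ(k): 10:4 5:4 2:1 1:1  a_10=10
q^15  k|15↦φ(k): 1:1 3:2 5:4 15:8  a_15=15

3, 6, 8, 10, 15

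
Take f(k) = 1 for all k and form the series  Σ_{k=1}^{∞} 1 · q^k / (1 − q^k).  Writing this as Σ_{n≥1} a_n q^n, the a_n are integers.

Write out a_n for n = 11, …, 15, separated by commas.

d|11:{1,11}  Σf=1+1=2
q^12  k|12↦f(k): 1:1 2:1 3:1 4:1 6:1 12:1  a_12=6
q^13  k|13↦f(k): 13:1 1:1  a_13=2
d|14:{14,7,2,1}  Σf=1+1+1+1=4
d|15:{15,5,3,1}  Σf=1+1+1+1=4

2, 6, 2, 4, 4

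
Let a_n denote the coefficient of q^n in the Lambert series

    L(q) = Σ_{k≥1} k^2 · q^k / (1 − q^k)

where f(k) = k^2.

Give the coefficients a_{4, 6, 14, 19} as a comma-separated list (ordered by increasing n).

q^4  k|4↦f(k): 4:16 2:4 1:1  a_4=21
q^6  k|6↦f(k): 1:1 2:4 3:9 6:36  a_6=50
d|14:{1,2,7,14}  Σf=1+4+49+196=250
n=19: 1·19 19·1  f→[1+361]=362

21, 50, 250, 362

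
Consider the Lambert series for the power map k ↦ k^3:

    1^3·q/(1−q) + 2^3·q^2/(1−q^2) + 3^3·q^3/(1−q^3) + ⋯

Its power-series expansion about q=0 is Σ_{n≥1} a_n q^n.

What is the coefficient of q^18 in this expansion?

d|18:{18,9,6,3,2,1}  Σf=5832+729+216+27+8+1=6813

a_18 = 6813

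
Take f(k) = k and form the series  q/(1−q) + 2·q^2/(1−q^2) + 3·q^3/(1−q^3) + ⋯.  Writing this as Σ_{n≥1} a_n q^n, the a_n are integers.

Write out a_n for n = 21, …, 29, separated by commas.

[q^21] f(1)=1,f(3)=3,f(7)=7,f(21)=21 ⇒ 32
q^22  k|22↦f(k): 22:22 11:11 2:2 1:1  a_22=36
n=23: 23·1 1·23  f→[23+1]=24
n=24: 24·1 12·2 8·3 6·4 4·6 3·8 2·12 1·24  f→[24+12+8+6+4+3+2+1]=60
d|25:{1,5,25}  Σf=1+5+25=31
q^26  k|26↦f(k): 26:26 13:13 2:2 1:1  a_26=42
n=27: 1·27 3·9 9·3 27·1  f→[1+3+9+27]=40
d|28:{1,2,4,7,14,28}  Σf=1+2+4+7+14+28=56
q^29  k|29↦f(k): 29:29 1:1  a_29=30

32, 36, 24, 60, 31, 42, 40, 56, 30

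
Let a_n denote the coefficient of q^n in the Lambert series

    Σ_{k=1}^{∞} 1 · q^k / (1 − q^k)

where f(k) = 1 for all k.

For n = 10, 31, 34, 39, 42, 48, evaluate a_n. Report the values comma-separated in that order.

4, 2, 4, 4, 8, 10

q^10  k|10↦f(k): 10:1 5:1 2:1 1:1  a_10=4
q^31  k|31↦f(k): 31:1 1:1  a_31=2
q^34  k|34↦f(k): 34:1 17:1 2:1 1:1  a_34=4
[q^39] f(1)=1,f(3)=1,f(13)=1,f(39)=1 ⇒ 4
q^42  k|42↦f(k): 42:1 21:1 14:1 7:1 6:1 3:1 2:1 1:1  a_42=8
n=48: 1·48 2·24 3·16 4·12 6·8 8·6 12·4 16·3 24·2 48·1  f→[1+1+1+1+1+1+1+1+1+1]=10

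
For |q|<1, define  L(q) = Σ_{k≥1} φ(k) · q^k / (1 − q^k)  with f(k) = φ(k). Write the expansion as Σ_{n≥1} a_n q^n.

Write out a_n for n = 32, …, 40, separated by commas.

[q^32] φ(32)=16,φ(16)=8,φ(8)=4,φ(4)=2,φ(2)=1,φ(1)=1 ⇒ 32
n=33: 1·33 3·11 11·3 33·1  φ→[1+2+10+20]=33
q^34  k|34↦φ(k): 1:1 2:1 17:16 34:16  a_34=34
[q^35] φ(35)=24,φ(7)=6,φ(5)=4,φ(1)=1 ⇒ 35
n=36: 36·1 18·2 12·3 9·4 6·6 4·9 3·12 2·18 1·36  φ→[12+6+4+6+2+2+2+1+1]=36
[q^37] φ(37)=36,φ(1)=1 ⇒ 37
[q^38] φ(1)=1,φ(2)=1,φ(19)=18,φ(38)=18 ⇒ 38
q^39  k|39↦φ(k): 1:1 3:2 13:12 39:24  a_39=39
d|40:{40,20,10,8,5,4,2,1}  Σφ=16+8+4+4+4+2+1+1=40

32, 33, 34, 35, 36, 37, 38, 39, 40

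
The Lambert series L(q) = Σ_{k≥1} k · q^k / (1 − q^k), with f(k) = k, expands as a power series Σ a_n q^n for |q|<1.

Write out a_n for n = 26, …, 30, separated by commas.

42, 40, 56, 30, 72

d|26:{1,2,13,26}  Σf=1+2+13+26=42
n=27: 27·1 9·3 3·9 1·27  f→[27+9+3+1]=40
d|28:{28,14,7,4,2,1}  Σf=28+14+7+4+2+1=56
[q^29] f(1)=1,f(29)=29 ⇒ 30
[q^30] f(30)=30,f(15)=15,f(10)=10,f(6)=6,f(5)=5,f(3)=3,f(2)=2,f(1)=1 ⇒ 72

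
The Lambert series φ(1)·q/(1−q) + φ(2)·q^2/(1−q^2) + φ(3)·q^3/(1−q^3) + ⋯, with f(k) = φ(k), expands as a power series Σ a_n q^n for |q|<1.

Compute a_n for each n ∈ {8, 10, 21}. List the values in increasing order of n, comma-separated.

[q^8] φ(8)=4,φ(4)=2,φ(2)=1,φ(1)=1 ⇒ 8
n=10: 1·10 2·5 5·2 10·1  φ→[1+1+4+4]=10
q^21  k|21↦φ(k): 1:1 3:2 7:6 21:12  a_21=21

8, 10, 21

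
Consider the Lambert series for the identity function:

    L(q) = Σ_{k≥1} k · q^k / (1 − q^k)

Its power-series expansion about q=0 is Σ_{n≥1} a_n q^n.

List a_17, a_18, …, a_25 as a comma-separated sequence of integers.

d|17:{17,1}  Σf=17+1=18
d|18:{18,9,6,3,2,1}  Σf=18+9+6+3+2+1=39
q^19  k|19↦f(k): 19:19 1:1  a_19=20
[q^20] f(1)=1,f(2)=2,f(4)=4,f(5)=5,f(10)=10,f(20)=20 ⇒ 42
d|21:{1,3,7,21}  Σf=1+3+7+21=32
q^22  k|22↦f(k): 1:1 2:2 11:11 22:22  a_22=36
d|23:{1,23}  Σf=1+23=24
[q^24] f(24)=24,f(12)=12,f(8)=8,f(6)=6,f(4)=4,f(3)=3,f(2)=2,f(1)=1 ⇒ 60
n=25: 1·25 5·5 25·1  f→[1+5+25]=31

18, 39, 20, 42, 32, 36, 24, 60, 31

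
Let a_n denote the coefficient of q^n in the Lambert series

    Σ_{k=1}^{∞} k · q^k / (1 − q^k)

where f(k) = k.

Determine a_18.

a_18 = 39

q^18  k|18↦f(k): 1:1 2:2 3:3 6:6 9:9 18:18  a_18=39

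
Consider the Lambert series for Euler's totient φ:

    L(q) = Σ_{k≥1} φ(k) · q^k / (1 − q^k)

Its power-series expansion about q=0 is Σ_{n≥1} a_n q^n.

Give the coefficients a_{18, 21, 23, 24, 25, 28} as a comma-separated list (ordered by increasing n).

[q^18] φ(1)=1,φ(2)=1,φ(3)=2,φ(6)=2,φ(9)=6,φ(18)=6 ⇒ 18
d|21:{1,3,7,21}  Σφ=1+2+6+12=21
q^23  k|23↦φ(k): 23:22 1:1  a_23=23
[q^24] φ(24)=8,φ(12)=4,φ(8)=4,φ(6)=2,φ(4)=2,φ(3)=2,φ(2)=1,φ(1)=1 ⇒ 24
n=25: 25·1 5·5 1·25  φ→[20+4+1]=25
[q^28] φ(1)=1,φ(2)=1,φ(4)=2,φ(7)=6,φ(14)=6,φ(28)=12 ⇒ 28

18, 21, 23, 24, 25, 28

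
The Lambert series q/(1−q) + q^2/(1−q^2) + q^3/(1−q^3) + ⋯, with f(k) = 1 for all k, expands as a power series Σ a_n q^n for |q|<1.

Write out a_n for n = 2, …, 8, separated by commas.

2, 2, 3, 2, 4, 2, 4

d|2:{1,2}  Σf=1+1=2
d|3:{3,1}  Σf=1+1=2
q^4  k|4↦f(k): 1:1 2:1 4:1  a_4=3
[q^5] f(5)=1,f(1)=1 ⇒ 2
n=6: 6·1 3·2 2·3 1·6  f→[1+1+1+1]=4
[q^7] f(1)=1,f(7)=1 ⇒ 2
n=8: 1·8 2·4 4·2 8·1  f→[1+1+1+1]=4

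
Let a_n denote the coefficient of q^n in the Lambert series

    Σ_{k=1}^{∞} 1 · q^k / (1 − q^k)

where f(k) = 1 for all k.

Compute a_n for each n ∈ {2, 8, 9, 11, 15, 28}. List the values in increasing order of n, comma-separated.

2, 4, 3, 2, 4, 6

[q^2] f(2)=1,f(1)=1 ⇒ 2
[q^8] f(8)=1,f(4)=1,f(2)=1,f(1)=1 ⇒ 4
n=9: 9·1 3·3 1·9  f→[1+1+1]=3
q^11  k|11↦f(k): 1:1 11:1  a_11=2
q^15  k|15↦f(k): 15:1 5:1 3:1 1:1  a_15=4
d|28:{1,2,4,7,14,28}  Σf=1+1+1+1+1+1=6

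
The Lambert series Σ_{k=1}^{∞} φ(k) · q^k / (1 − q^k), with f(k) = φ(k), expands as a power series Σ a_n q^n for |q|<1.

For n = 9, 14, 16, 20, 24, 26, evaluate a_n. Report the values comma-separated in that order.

n=9: 1·9 3·3 9·1  φ→[1+2+6]=9
d|14:{1,2,7,14}  Σφ=1+1+6+6=14
q^16  k|16↦φ(k): 16:8 8:4 4:2 2:1 1:1  a_16=16
[q^20] φ(1)=1,φ(2)=1,φ(4)=2,φ(5)=4,φ(10)=4,φ(20)=8 ⇒ 20
n=24: 24·1 12·2 8·3 6·4 4·6 3·8 2·12 1·24  φ→[8+4+4+2+2+2+1+1]=24
n=26: 26·1 13·2 2·13 1·26  φ→[12+12+1+1]=26

9, 14, 16, 20, 24, 26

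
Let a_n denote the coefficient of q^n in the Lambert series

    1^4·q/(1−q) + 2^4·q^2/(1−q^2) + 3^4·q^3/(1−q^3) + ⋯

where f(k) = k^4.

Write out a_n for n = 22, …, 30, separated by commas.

[q^22] f(22)=234256,f(11)=14641,f(2)=16,f(1)=1 ⇒ 248914
q^23  k|23↦f(k): 1:1 23:279841  a_23=279842
q^24  k|24↦f(k): 24:331776 12:20736 8:4096 6:1296 4:256 3:81 2:16 1:1  a_24=358258
q^25  k|25↦f(k): 1:1 5:625 25:390625  a_25=391251
q^26  k|26↦f(k): 1:1 2:16 13:28561 26:456976  a_26=485554
n=27: 1·27 3·9 9·3 27·1  f→[1+81+6561+531441]=538084
d|28:{1,2,4,7,14,28}  Σf=1+16+256+2401+38416+614656=655746
d|29:{29,1}  Σf=707281+1=707282
n=30: 30·1 15·2 10·3 6·5 5·6 3·10 2·15 1·30  f→[810000+50625+10000+1296+625+81+16+1]=872644

248914, 279842, 358258, 391251, 485554, 538084, 655746, 707282, 872644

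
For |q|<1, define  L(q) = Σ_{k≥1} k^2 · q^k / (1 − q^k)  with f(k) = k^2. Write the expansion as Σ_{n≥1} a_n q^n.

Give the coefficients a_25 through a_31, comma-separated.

[q^25] f(25)=625,f(5)=25,f(1)=1 ⇒ 651
[q^26] f(26)=676,f(13)=169,f(2)=4,f(1)=1 ⇒ 850
[q^27] f(27)=729,f(9)=81,f(3)=9,f(1)=1 ⇒ 820
n=28: 28·1 14·2 7·4 4·7 2·14 1·28  f→[784+196+49+16+4+1]=1050
d|29:{1,29}  Σf=1+841=842
[q^30] f(30)=900,f(15)=225,f(10)=100,f(6)=36,f(5)=25,f(3)=9,f(2)=4,f(1)=1 ⇒ 1300
q^31  k|31↦f(k): 1:1 31:961  a_31=962

651, 850, 820, 1050, 842, 1300, 962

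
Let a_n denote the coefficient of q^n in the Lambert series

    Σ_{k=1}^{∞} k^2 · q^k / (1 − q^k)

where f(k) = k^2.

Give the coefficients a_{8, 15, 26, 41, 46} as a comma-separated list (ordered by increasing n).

n=8: 8·1 4·2 2·4 1·8  f→[64+16+4+1]=85
q^15  k|15↦f(k): 15:225 5:25 3:9 1:1  a_15=260
[q^26] f(26)=676,f(13)=169,f(2)=4,f(1)=1 ⇒ 850
[q^41] f(1)=1,f(41)=1681 ⇒ 1682
d|46:{46,23,2,1}  Σf=2116+529+4+1=2650

85, 260, 850, 1682, 2650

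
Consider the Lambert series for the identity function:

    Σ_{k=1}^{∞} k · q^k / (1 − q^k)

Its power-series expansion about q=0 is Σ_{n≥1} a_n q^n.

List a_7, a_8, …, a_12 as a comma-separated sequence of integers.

n=7: 1·7 7·1  f→[1+7]=8
n=8: 1·8 2·4 4·2 8·1  f→[1+2+4+8]=15
q^9  k|9↦f(k): 9:9 3:3 1:1  a_9=13
[q^10] f(1)=1,f(2)=2,f(5)=5,f(10)=10 ⇒ 18
[q^11] f(1)=1,f(11)=11 ⇒ 12
[q^12] f(12)=12,f(6)=6,f(4)=4,f(3)=3,f(2)=2,f(1)=1 ⇒ 28

8, 15, 13, 18, 12, 28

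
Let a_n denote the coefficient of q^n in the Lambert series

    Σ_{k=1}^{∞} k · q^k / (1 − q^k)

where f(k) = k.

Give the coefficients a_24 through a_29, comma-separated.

60, 31, 42, 40, 56, 30

q^24  k|24↦f(k): 24:24 12:12 8:8 6:6 4:4 3:3 2:2 1:1  a_24=60
q^25  k|25↦f(k): 25:25 5:5 1:1  a_25=31
q^26  k|26↦f(k): 1:1 2:2 13:13 26:26  a_26=42
d|27:{1,3,9,27}  Σf=1+3+9+27=40
n=28: 1·28 2·14 4·7 7·4 14·2 28·1  f→[1+2+4+7+14+28]=56
[q^29] f(1)=1,f(29)=29 ⇒ 30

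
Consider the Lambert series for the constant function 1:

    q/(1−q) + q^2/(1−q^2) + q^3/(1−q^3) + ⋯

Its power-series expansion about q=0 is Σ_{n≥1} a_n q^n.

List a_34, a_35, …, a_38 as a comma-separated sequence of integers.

n=34: 34·1 17·2 2·17 1·34  f→[1+1+1+1]=4
d|35:{35,7,5,1}  Σf=1+1+1+1=4
q^36  k|36↦f(k): 36:1 18:1 12:1 9:1 6:1 4:1 3:1 2:1 1:1  a_36=9
d|37:{1,37}  Σf=1+1=2
q^38  k|38↦f(k): 1:1 2:1 19:1 38:1  a_38=4

4, 4, 9, 2, 4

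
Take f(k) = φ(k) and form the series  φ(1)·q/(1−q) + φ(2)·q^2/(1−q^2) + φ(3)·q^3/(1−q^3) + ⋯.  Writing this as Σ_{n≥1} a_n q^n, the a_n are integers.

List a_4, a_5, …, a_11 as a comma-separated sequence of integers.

n=4: 1·4 2·2 4·1  φ→[1+1+2]=4
d|5:{1,5}  Σφ=1+4=5
[q^6] φ(1)=1,φ(2)=1,φ(3)=2,φ(6)=2 ⇒ 6
[q^7] φ(1)=1,φ(7)=6 ⇒ 7
[q^8] φ(1)=1,φ(2)=1,φ(4)=2,φ(8)=4 ⇒ 8
[q^9] φ(1)=1,φ(3)=2,φ(9)=6 ⇒ 9
q^10  k|10↦φ(k): 10:4 5:4 2:1 1:1  a_10=10
n=11: 1·11 11·1  φ→[1+10]=11

4, 5, 6, 7, 8, 9, 10, 11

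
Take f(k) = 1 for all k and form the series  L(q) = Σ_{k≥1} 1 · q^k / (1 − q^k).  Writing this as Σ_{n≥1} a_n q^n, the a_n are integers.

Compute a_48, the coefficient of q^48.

d|48:{48,24,16,12,8,6,4,3,2,1}  Σf=1+1+1+1+1+1+1+1+1+1=10

a_48 = 10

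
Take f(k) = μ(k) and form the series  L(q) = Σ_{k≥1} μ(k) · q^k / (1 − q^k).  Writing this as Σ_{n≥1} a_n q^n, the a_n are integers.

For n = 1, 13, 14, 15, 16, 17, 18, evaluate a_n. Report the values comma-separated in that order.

n=1: 1·1  μ→[1]=1
q^13  k|13↦μ(k): 1:1 13:-1  a_13=0
[q^14] μ(14)=1,μ(7)=-1,μ(2)=-1,μ(1)=1 ⇒ 0
[q^15] μ(1)=1,μ(3)=-1,μ(5)=-1,μ(15)=1 ⇒ 0
[q^16] μ(16)=0,μ(8)=0,μ(4)=0,μ(2)=-1,μ(1)=1 ⇒ 0
[q^17] μ(1)=1,μ(17)=-1 ⇒ 0
q^18  k|18↦μ(k): 1:1 2:-1 3:-1 6:1 9:0 18:0  a_18=0

1, 0, 0, 0, 0, 0, 0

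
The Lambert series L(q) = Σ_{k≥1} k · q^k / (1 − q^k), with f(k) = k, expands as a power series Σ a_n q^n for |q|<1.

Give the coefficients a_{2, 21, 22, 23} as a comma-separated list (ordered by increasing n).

d|2:{2,1}  Σf=2+1=3
d|21:{1,3,7,21}  Σf=1+3+7+21=32
n=22: 1·22 2·11 11·2 22·1  f→[1+2+11+22]=36
d|23:{23,1}  Σf=23+1=24

3, 32, 36, 24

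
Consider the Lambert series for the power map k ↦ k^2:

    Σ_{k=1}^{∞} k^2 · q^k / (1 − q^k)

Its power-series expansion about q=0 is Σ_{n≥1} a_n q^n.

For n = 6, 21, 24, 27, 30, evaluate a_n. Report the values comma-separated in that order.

50, 500, 850, 820, 1300

[q^6] f(1)=1,f(2)=4,f(3)=9,f(6)=36 ⇒ 50
q^21  k|21↦f(k): 1:1 3:9 7:49 21:441  a_21=500
q^24  k|24↦f(k): 24:576 12:144 8:64 6:36 4:16 3:9 2:4 1:1  a_24=850
n=27: 27·1 9·3 3·9 1·27  f→[729+81+9+1]=820
q^30  k|30↦f(k): 30:900 15:225 10:100 6:36 5:25 3:9 2:4 1:1  a_30=1300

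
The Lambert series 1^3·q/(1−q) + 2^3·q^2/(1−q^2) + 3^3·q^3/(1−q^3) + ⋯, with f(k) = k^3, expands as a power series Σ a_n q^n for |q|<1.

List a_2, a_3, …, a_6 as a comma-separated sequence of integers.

n=2: 1·2 2·1  f→[1+8]=9
[q^3] f(1)=1,f(3)=27 ⇒ 28
d|4:{1,2,4}  Σf=1+8+64=73
q^5  k|5↦f(k): 5:125 1:1  a_5=126
q^6  k|6↦f(k): 6:216 3:27 2:8 1:1  a_6=252

9, 28, 73, 126, 252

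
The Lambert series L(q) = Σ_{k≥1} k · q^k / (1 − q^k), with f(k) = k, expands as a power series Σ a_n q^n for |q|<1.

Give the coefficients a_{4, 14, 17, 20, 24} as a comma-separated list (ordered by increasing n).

7, 24, 18, 42, 60

n=4: 1·4 2·2 4·1  f→[1+2+4]=7
d|14:{14,7,2,1}  Σf=14+7+2+1=24
q^17  k|17↦f(k): 1:1 17:17  a_17=18
q^20  k|20↦f(k): 20:20 10:10 5:5 4:4 2:2 1:1  a_20=42
[q^24] f(24)=24,f(12)=12,f(8)=8,f(6)=6,f(4)=4,f(3)=3,f(2)=2,f(1)=1 ⇒ 60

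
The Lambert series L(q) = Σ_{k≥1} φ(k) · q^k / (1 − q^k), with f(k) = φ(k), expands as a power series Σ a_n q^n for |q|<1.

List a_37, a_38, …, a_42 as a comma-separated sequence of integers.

n=37: 37·1 1·37  φ→[36+1]=37
[q^38] φ(1)=1,φ(2)=1,φ(19)=18,φ(38)=18 ⇒ 38
q^39  k|39↦φ(k): 39:24 13:12 3:2 1:1  a_39=39
[q^40] φ(40)=16,φ(20)=8,φ(10)=4,φ(8)=4,φ(5)=4,φ(4)=2,φ(2)=1,φ(1)=1 ⇒ 40
[q^41] φ(41)=40,φ(1)=1 ⇒ 41
[q^42] φ(42)=12,φ(21)=12,φ(14)=6,φ(7)=6,φ(6)=2,φ(3)=2,φ(2)=1,φ(1)=1 ⇒ 42

37, 38, 39, 40, 41, 42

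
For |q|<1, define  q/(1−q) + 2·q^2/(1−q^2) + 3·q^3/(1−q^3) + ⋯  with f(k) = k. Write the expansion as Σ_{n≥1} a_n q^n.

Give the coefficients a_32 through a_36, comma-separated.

q^32  k|32↦f(k): 1:1 2:2 4:4 8:8 16:16 32:32  a_32=63
d|33:{33,11,3,1}  Σf=33+11+3+1=48
q^34  k|34↦f(k): 34:34 17:17 2:2 1:1  a_34=54
n=35: 1·35 5·7 7·5 35·1  f→[1+5+7+35]=48
q^36  k|36↦f(k): 36:36 18:18 12:12 9:9 6:6 4:4 3:3 2:2 1:1  a_36=91

63, 48, 54, 48, 91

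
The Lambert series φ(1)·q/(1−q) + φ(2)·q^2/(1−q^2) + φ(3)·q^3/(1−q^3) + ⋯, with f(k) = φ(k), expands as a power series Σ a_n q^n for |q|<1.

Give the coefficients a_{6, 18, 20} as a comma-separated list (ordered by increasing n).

[q^6] φ(1)=1,φ(2)=1,φ(3)=2,φ(6)=2 ⇒ 6
q^18  k|18↦φ(k): 18:6 9:6 6:2 3:2 2:1 1:1  a_18=18
n=20: 20·1 10·2 5·4 4·5 2·10 1·20  φ→[8+4+4+2+1+1]=20

6, 18, 20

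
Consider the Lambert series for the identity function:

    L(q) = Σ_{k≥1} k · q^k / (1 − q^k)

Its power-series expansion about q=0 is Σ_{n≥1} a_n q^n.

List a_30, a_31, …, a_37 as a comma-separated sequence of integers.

72, 32, 63, 48, 54, 48, 91, 38

[q^30] f(1)=1,f(2)=2,f(3)=3,f(5)=5,f(6)=6,f(10)=10,f(15)=15,f(30)=30 ⇒ 72
q^31  k|31↦f(k): 31:31 1:1  a_31=32
n=32: 32·1 16·2 8·4 4·8 2·16 1·32  f→[32+16+8+4+2+1]=63
[q^33] f(33)=33,f(11)=11,f(3)=3,f(1)=1 ⇒ 48
q^34  k|34↦f(k): 1:1 2:2 17:17 34:34  a_34=54
q^35  k|35↦f(k): 35:35 7:7 5:5 1:1  a_35=48
n=36: 36·1 18·2 12·3 9·4 6·6 4·9 3·12 2·18 1·36  f→[36+18+12+9+6+4+3+2+1]=91
d|37:{1,37}  Σf=1+37=38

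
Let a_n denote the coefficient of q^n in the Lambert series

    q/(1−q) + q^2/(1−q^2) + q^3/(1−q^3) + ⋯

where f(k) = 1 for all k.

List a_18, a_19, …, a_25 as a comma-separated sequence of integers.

n=18: 18·1 9·2 6·3 3·6 2·9 1·18  f→[1+1+1+1+1+1]=6
[q^19] f(1)=1,f(19)=1 ⇒ 2
d|20:{20,10,5,4,2,1}  Σf=1+1+1+1+1+1=6
d|21:{1,3,7,21}  Σf=1+1+1+1=4
[q^22] f(22)=1,f(11)=1,f(2)=1,f(1)=1 ⇒ 4
d|23:{23,1}  Σf=1+1=2
[q^24] f(24)=1,f(12)=1,f(8)=1,f(6)=1,f(4)=1,f(3)=1,f(2)=1,f(1)=1 ⇒ 8
[q^25] f(1)=1,f(5)=1,f(25)=1 ⇒ 3

6, 2, 6, 4, 4, 2, 8, 3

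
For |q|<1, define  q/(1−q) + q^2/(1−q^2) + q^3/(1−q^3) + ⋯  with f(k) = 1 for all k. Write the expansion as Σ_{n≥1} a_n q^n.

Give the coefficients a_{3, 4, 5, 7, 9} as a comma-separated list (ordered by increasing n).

2, 3, 2, 2, 3

n=3: 3·1 1·3  f→[1+1]=2
q^4  k|4↦f(k): 1:1 2:1 4:1  a_4=3
q^5  k|5↦f(k): 5:1 1:1  a_5=2
q^7  k|7↦f(k): 1:1 7:1  a_7=2
q^9  k|9↦f(k): 1:1 3:1 9:1  a_9=3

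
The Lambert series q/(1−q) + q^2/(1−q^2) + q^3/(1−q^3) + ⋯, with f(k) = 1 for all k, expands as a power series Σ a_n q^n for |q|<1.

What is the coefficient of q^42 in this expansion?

a_42 = 8

[q^42] f(1)=1,f(2)=1,f(3)=1,f(6)=1,f(7)=1,f(14)=1,f(21)=1,f(42)=1 ⇒ 8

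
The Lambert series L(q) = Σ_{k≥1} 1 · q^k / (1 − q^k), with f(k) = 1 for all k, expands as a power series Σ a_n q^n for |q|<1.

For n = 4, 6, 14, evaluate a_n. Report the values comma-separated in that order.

[q^4] f(1)=1,f(2)=1,f(4)=1 ⇒ 3
n=6: 6·1 3·2 2·3 1·6  f→[1+1+1+1]=4
[q^14] f(1)=1,f(2)=1,f(7)=1,f(14)=1 ⇒ 4

3, 4, 4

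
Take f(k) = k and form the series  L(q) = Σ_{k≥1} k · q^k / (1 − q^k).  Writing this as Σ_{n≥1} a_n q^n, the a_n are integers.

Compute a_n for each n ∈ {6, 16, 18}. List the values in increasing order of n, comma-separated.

12, 31, 39

[q^6] f(6)=6,f(3)=3,f(2)=2,f(1)=1 ⇒ 12
d|16:{1,2,4,8,16}  Σf=1+2+4+8+16=31
d|18:{18,9,6,3,2,1}  Σf=18+9+6+3+2+1=39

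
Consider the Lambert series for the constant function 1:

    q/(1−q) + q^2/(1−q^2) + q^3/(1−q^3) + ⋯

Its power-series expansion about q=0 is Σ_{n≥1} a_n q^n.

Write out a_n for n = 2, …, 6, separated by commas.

d|2:{1,2}  Σf=1+1=2
d|3:{3,1}  Σf=1+1=2
n=4: 1·4 2·2 4·1  f→[1+1+1]=3
d|5:{1,5}  Σf=1+1=2
q^6  k|6↦f(k): 6:1 3:1 2:1 1:1  a_6=4

2, 2, 3, 2, 4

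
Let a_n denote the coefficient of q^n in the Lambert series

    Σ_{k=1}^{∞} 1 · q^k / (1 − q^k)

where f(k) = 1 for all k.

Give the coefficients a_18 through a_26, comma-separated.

6, 2, 6, 4, 4, 2, 8, 3, 4

q^18  k|18↦f(k): 1:1 2:1 3:1 6:1 9:1 18:1  a_18=6
[q^19] f(1)=1,f(19)=1 ⇒ 2
d|20:{20,10,5,4,2,1}  Σf=1+1+1+1+1+1=6
d|21:{1,3,7,21}  Σf=1+1+1+1=4
d|22:{1,2,11,22}  Σf=1+1+1+1=4
n=23: 23·1 1·23  f→[1+1]=2
d|24:{24,12,8,6,4,3,2,1}  Σf=1+1+1+1+1+1+1+1=8
[q^25] f(25)=1,f(5)=1,f(1)=1 ⇒ 3
d|26:{26,13,2,1}  Σf=1+1+1+1=4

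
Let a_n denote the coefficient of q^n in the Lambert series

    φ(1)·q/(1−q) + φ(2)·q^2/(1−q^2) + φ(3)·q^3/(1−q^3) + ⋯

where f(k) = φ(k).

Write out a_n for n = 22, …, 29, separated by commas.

d|22:{1,2,11,22}  Σφ=1+1+10+10=22
[q^23] φ(23)=22,φ(1)=1 ⇒ 23
n=24: 1·24 2·12 3·8 4·6 6·4 8·3 12·2 24·1  φ→[1+1+2+2+2+4+4+8]=24
[q^25] φ(25)=20,φ(5)=4,φ(1)=1 ⇒ 25
d|26:{26,13,2,1}  Σφ=12+12+1+1=26
d|27:{1,3,9,27}  Σφ=1+2+6+18=27
d|28:{1,2,4,7,14,28}  Σφ=1+1+2+6+6+12=28
[q^29] φ(1)=1,φ(29)=28 ⇒ 29

22, 23, 24, 25, 26, 27, 28, 29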